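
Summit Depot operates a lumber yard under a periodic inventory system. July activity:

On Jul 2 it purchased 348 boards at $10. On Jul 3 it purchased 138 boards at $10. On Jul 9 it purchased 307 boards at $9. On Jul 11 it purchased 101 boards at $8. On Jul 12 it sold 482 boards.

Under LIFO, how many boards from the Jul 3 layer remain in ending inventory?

Jul 12, 482 sold [LIFO — newest first]: 101 @ $8 + 307 @ $9 + 74 @ $10 = $4,311
Ending inventory: 348 @ $10 + 64 @ $10 = $4,120

64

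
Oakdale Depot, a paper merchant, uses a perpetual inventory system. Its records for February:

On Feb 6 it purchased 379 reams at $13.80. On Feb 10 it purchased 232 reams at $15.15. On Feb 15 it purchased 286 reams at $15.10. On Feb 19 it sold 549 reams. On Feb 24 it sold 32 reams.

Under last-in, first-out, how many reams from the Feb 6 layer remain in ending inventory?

316

Feb 19, 549 sold [LIFO — newest first]: 286 @ $15.10 + 232 @ $15.15 + 31 @ $13.80 = $8,261.20
Feb 24, 32 sold [LIFO — newest first]: 32 @ $13.80 = $441.60
Total COGS = $8,261.20 + $441.60 = $8,702.80
Ending inventory: 316 @ $13.80 = $4,360.80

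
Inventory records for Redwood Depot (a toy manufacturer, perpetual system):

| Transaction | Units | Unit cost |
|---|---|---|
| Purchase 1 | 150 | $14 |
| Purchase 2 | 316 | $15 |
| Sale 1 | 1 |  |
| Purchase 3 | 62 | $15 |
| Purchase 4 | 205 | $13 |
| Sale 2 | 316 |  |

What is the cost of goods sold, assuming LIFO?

Sale 1 (1) [LIFO — newest first]: 1 @ $15 = $15
Sale 2 (316) [LIFO — newest first]: 205 @ $13 + 62 @ $15 + 49 @ $15 = $4,330
Total COGS = $15 + $4,330 = $4,345
Ending inventory: 150 @ $14 + 266 @ $15 = $6,090
Check: goods available $10,435 = COGS $4,345 + ending $6,090

COGS = $4,345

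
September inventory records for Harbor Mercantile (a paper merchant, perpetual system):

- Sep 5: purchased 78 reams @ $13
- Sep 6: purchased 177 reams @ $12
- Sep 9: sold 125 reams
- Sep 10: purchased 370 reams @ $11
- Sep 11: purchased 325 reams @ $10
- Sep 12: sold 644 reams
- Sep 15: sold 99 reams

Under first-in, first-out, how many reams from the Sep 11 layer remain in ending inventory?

82

Sep 9, 125 sold [FIFO — oldest first]: 78 @ $13 + 47 @ $12 = $1,578
Sep 12, 644 sold [FIFO — oldest first]: 130 @ $12 + 370 @ $11 + 144 @ $10 = $7,070
Sep 15, 99 sold [FIFO — oldest first]: 99 @ $10 = $990
Total COGS = $1,578 + $7,070 + $990 = $9,638
Ending inventory: 82 @ $10 = $820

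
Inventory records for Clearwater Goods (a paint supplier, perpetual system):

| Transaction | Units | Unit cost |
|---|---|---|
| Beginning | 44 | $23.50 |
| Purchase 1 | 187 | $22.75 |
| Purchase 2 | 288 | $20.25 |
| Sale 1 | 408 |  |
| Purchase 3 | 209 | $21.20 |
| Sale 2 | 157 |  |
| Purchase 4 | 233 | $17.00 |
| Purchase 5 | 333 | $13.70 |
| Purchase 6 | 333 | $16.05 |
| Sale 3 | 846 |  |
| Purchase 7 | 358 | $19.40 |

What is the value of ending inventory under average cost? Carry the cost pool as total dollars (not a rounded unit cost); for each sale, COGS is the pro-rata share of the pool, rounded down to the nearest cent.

After Beginning: 44 on hand, pool $1,034.00 (≈ $23.5000 each)
After Purchase 1: 231 on hand, pool $5,288.25 (≈ $22.8929 each)
After Purchase 2: 519 on hand, pool $11,120.25 (≈ $21.4263 each)
Sale 1, sell 408: 408/519 × $11,120.25 → $8,741.93
After Purchase 3: 320 on hand, pool $6,809.12 (≈ $21.2785 each)
Sale 2, sell 157: 157/320 × $6,809.12 → $3,340.72
After Purchase 4: 396 on hand, pool $7,429.40 (≈ $18.7611 each)
After Purchase 5: 729 on hand, pool $11,991.50 (≈ $16.4492 each)
After Purchase 6: 1062 on hand, pool $17,336.15 (≈ $16.3241 each)
Sale 3, sell 846: 846/1062 × $17,336.15 → $13,810.15
After Purchase 7: 574 on hand, pool $10,471.20 (≈ $18.2425 each)
Total COGS = $8,741.93 + $3,340.72 + $13,810.15 = $25,892.80
Ending inventory (cost pool remaining) = $10,471.20

Ending inventory = $10,471.20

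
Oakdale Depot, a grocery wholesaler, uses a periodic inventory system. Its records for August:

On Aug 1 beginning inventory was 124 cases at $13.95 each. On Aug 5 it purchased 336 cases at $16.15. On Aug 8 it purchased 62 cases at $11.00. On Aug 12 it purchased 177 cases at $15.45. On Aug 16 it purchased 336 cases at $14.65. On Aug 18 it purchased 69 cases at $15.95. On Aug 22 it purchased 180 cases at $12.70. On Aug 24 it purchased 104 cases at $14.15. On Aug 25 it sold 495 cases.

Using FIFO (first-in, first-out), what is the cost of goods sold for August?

COGS = $7,541.20

Aug 25, 495 sold [FIFO — oldest first]: 124 @ $13.95 + 336 @ $16.15 + 35 @ $11.00 = $7,541.20
Ending inventory: 27 @ $11.00 + 177 @ $15.45 + 336 @ $14.65 + 69 @ $15.95 + 180 @ $12.70 + 104 @ $14.15 = $12,812.20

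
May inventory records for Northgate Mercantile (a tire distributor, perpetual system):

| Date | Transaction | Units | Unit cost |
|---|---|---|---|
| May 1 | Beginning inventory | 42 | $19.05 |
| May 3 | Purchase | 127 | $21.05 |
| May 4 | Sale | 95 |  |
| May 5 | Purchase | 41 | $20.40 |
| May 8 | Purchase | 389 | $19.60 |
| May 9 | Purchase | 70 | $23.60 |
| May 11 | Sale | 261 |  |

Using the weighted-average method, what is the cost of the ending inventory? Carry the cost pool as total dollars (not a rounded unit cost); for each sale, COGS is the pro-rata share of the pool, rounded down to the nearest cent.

After May 1: 42 on hand, pool $800.10 (≈ $19.0500 each)
After May 3: 169 on hand, pool $3,473.45 (≈ $20.5530 each)
May 4, sell 95: 95/169 × $3,473.45 → $1,952.53
After May 5: 115 on hand, pool $2,357.32 (≈ $20.4984 each)
After May 8: 504 on hand, pool $9,981.72 (≈ $19.8050 each)
After May 9: 574 on hand, pool $11,633.72 (≈ $20.2678 each)
May 11, sell 261: 261/574 × $11,633.72 → $5,289.89
Total COGS = $1,952.53 + $5,289.89 = $7,242.42
Ending inventory (cost pool remaining) = $6,343.83
Check: goods available $13,586.25 = COGS $7,242.42 + ending $6,343.83

Ending inventory = $6,343.83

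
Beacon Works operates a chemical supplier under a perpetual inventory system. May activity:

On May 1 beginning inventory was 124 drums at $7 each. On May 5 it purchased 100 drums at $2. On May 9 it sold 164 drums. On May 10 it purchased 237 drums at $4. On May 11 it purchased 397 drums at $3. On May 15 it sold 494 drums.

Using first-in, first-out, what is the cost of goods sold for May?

COGS = $2,607

May 9, 164 sold [FIFO — oldest first]: 124 @ $7 + 40 @ $2 = $948
May 15, 494 sold [FIFO — oldest first]: 60 @ $2 + 237 @ $4 + 197 @ $3 = $1,659
Total COGS = $948 + $1,659 = $2,607
Ending inventory: 200 @ $3 = $600
Check: goods available $3,207 = COGS $2,607 + ending $600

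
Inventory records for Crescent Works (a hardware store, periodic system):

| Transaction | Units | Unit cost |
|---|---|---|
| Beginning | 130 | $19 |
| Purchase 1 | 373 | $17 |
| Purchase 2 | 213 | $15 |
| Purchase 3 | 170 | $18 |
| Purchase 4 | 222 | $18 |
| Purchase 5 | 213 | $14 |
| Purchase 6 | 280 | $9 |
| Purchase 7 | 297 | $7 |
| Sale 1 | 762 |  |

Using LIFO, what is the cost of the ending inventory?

Sale 1 (762) [LIFO — newest first]: 297 @ $7 + 280 @ $9 + 185 @ $14 = $7,189
Ending inventory: 130 @ $19 + 373 @ $17 + 213 @ $15 + 170 @ $18 + 222 @ $18 + 28 @ $14 = $19,454
Check: goods available $26,643 = COGS $7,189 + ending $19,454

Ending inventory = $19,454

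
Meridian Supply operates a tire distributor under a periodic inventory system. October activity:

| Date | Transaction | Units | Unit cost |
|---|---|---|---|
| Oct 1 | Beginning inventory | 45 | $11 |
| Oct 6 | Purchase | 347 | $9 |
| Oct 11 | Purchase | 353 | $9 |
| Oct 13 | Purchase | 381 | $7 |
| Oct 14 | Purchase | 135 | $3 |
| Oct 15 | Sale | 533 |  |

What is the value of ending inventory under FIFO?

Ending inventory = $4,980

Oct 15, 533 sold [FIFO — oldest first]: 45 @ $11 + 347 @ $9 + 141 @ $9 = $4,887
Ending inventory: 212 @ $9 + 381 @ $7 + 135 @ $3 = $4,980
Check: goods available $9,867 = COGS $4,887 + ending $4,980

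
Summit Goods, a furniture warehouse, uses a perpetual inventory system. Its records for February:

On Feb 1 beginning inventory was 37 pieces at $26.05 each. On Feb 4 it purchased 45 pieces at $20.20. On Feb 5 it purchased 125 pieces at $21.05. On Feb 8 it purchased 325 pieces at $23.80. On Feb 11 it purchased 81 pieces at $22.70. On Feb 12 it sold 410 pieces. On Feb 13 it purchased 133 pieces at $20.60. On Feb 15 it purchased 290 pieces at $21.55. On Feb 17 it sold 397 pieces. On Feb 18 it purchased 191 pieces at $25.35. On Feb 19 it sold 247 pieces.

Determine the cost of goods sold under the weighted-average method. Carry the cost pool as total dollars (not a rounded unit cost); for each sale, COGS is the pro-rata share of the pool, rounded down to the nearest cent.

After Feb 1: 37 on hand, pool $963.85 (≈ $26.0500 each)
After Feb 4: 82 on hand, pool $1,872.85 (≈ $22.8396 each)
After Feb 5: 207 on hand, pool $4,504.10 (≈ $21.7589 each)
After Feb 8: 532 on hand, pool $12,239.10 (≈ $23.0058 each)
After Feb 11: 613 on hand, pool $14,077.80 (≈ $22.9654 each)
Feb 12, sell 410: 410/613 × $14,077.80 → $9,415.82
After Feb 13: 336 on hand, pool $7,401.78 (≈ $22.0291 each)
After Feb 15: 626 on hand, pool $13,651.28 (≈ $21.8072 each)
Feb 17, sell 397: 397/626 × $13,651.28 → $8,657.44
After Feb 18: 420 on hand, pool $9,835.69 (≈ $23.4183 each)
Feb 19, sell 247: 247/420 × $9,835.69 → $5,784.32
Total COGS = $9,415.82 + $8,657.44 + $5,784.32 = $23,857.58
Ending inventory (cost pool remaining) = $4,051.37
Check: goods available $27,908.95 = COGS $23,857.58 + ending $4,051.37

COGS = $23,857.58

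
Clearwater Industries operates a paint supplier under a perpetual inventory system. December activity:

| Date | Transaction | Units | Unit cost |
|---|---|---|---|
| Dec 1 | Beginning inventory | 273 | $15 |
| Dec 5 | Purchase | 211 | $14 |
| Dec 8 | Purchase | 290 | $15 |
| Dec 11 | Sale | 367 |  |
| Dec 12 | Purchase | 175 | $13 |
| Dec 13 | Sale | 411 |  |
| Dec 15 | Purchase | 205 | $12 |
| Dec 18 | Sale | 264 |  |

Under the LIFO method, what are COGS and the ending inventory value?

Dec 11, 367 sold [LIFO — newest first]: 290 @ $15 + 77 @ $14 = $5,428
Dec 13, 411 sold [LIFO — newest first]: 175 @ $13 + 134 @ $14 + 102 @ $15 = $5,681
Dec 18, 264 sold [LIFO — newest first]: 205 @ $12 + 59 @ $15 = $3,345
Total COGS = $5,428 + $5,681 + $3,345 = $14,454
Ending inventory: 112 @ $15 = $1,680

COGS = $14,454; ending inventory = $1,680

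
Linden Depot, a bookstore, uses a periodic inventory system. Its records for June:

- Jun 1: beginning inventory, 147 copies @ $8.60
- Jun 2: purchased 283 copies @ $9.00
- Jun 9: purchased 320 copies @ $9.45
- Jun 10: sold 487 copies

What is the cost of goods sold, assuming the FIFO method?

Jun 10, 487 sold [FIFO — oldest first]: 147 @ $8.60 + 283 @ $9.00 + 57 @ $9.45 = $4,349.85
Ending inventory: 263 @ $9.45 = $2,485.35

COGS = $4,349.85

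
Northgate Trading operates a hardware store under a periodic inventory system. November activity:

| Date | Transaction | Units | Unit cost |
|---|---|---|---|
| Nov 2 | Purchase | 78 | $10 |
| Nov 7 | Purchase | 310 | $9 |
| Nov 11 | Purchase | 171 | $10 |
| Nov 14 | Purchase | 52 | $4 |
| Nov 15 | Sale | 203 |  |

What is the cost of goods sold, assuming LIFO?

COGS = $1,718

Nov 15, 203 sold [LIFO — newest first]: 52 @ $4 + 151 @ $10 = $1,718
Ending inventory: 78 @ $10 + 310 @ $9 + 20 @ $10 = $3,770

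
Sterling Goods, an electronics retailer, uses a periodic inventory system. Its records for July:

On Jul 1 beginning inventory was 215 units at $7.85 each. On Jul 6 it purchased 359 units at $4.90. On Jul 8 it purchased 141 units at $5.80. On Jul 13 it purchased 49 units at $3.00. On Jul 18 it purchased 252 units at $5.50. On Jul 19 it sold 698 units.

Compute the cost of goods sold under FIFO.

Jul 19, 698 sold [FIFO — oldest first]: 215 @ $7.85 + 359 @ $4.90 + 124 @ $5.80 = $4,166.05
Ending inventory: 17 @ $5.80 + 49 @ $3.00 + 252 @ $5.50 = $1,631.60

COGS = $4,166.05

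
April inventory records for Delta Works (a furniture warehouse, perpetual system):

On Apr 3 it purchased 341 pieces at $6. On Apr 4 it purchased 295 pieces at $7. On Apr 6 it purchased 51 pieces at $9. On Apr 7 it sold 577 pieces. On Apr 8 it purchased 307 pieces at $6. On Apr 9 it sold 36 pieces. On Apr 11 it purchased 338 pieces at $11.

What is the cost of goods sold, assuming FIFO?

Apr 7, 577 sold [FIFO — oldest first]: 341 @ $6 + 236 @ $7 = $3,698
Apr 9, 36 sold [FIFO — oldest first]: 36 @ $7 = $252
Total COGS = $3,698 + $252 = $3,950
Ending inventory: 23 @ $7 + 51 @ $9 + 307 @ $6 + 338 @ $11 = $6,180
Check: goods available $10,130 = COGS $3,950 + ending $6,180

COGS = $3,950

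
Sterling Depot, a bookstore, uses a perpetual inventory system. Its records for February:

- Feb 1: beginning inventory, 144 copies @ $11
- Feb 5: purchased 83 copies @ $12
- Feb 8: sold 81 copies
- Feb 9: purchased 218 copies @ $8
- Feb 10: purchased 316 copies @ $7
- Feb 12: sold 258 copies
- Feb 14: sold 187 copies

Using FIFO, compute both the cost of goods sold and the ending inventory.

Feb 8, 81 sold [FIFO — oldest first]: 81 @ $11 = $891
Feb 12, 258 sold [FIFO — oldest first]: 63 @ $11 + 83 @ $12 + 112 @ $8 = $2,585
Feb 14, 187 sold [FIFO — oldest first]: 106 @ $8 + 81 @ $7 = $1,415
Total COGS = $891 + $2,585 + $1,415 = $4,891
Ending inventory: 235 @ $7 = $1,645
Check: goods available $6,536 = COGS $4,891 + ending $1,645

COGS = $4,891; ending inventory = $1,645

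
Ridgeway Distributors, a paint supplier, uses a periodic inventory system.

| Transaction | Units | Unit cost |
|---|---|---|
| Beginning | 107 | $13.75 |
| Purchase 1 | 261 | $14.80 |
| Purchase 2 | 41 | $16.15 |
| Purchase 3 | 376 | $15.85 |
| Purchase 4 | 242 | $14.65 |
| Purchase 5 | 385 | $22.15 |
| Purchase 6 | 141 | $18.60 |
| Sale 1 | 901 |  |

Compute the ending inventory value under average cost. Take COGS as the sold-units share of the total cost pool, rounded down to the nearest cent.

Sale 1, sell 901: 901/1553 × $26,651.45 → $15,462.30
Ending inventory (cost pool remaining) = $11,189.15

Ending inventory = $11,189.15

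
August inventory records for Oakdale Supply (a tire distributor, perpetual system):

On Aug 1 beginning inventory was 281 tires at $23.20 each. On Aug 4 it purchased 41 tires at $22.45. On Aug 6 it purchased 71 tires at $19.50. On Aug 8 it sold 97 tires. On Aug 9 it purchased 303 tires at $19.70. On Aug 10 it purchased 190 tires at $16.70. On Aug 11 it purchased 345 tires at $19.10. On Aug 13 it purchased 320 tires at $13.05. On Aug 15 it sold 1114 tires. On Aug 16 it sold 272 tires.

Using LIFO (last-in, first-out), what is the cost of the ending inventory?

Aug 8, 97 sold [LIFO — newest first]: 71 @ $19.50 + 26 @ $22.45 = $1,968.20
Aug 15, 1114 sold [LIFO — newest first]: 320 @ $13.05 + 345 @ $19.10 + 190 @ $16.70 + 259 @ $19.70 = $19,040.80
Aug 16, 272 sold [LIFO — newest first]: 44 @ $19.70 + 15 @ $22.45 + 213 @ $23.20 = $6,145.15
Total COGS = $1,968.20 + $19,040.80 + $6,145.15 = $27,154.15
Ending inventory: 68 @ $23.20 = $1,577.60
Check: goods available $28,731.75 = COGS $27,154.15 + ending $1,577.60

Ending inventory = $1,577.60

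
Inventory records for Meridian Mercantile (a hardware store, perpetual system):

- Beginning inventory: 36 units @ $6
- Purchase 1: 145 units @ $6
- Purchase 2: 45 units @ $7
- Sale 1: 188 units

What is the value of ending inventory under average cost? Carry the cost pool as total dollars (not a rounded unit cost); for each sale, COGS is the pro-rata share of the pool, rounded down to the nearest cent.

After Beginning: 36 on hand, pool $216.00 (≈ $6.0000 each)
After Purchase 1: 181 on hand, pool $1,086.00 (≈ $6.0000 each)
After Purchase 2: 226 on hand, pool $1,401.00 (≈ $6.1991 each)
Sale 1, sell 188: 188/226 × $1,401.00 → $1,165.43
Ending inventory (cost pool remaining) = $235.57
Check: goods available $1,401.00 = COGS $1,165.43 + ending $235.57

Ending inventory = $235.57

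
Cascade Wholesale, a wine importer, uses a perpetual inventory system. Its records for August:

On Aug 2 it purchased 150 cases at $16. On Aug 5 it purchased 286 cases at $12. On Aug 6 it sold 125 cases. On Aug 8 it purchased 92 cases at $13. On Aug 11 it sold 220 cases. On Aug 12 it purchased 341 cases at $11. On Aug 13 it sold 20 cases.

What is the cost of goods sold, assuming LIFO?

COGS = $4,452

Aug 6, 125 sold [LIFO — newest first]: 125 @ $12 = $1,500
Aug 11, 220 sold [LIFO — newest first]: 92 @ $13 + 128 @ $12 = $2,732
Aug 13, 20 sold [LIFO — newest first]: 20 @ $11 = $220
Total COGS = $1,500 + $2,732 + $220 = $4,452
Ending inventory: 150 @ $16 + 33 @ $12 + 321 @ $11 = $6,327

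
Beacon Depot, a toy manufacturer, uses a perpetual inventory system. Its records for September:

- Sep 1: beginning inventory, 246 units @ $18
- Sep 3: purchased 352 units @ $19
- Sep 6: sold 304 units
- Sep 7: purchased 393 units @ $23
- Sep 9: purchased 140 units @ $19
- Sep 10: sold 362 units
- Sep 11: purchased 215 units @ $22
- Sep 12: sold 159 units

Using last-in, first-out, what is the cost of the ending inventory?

Sep 6, 304 sold [LIFO — newest first]: 304 @ $19 = $5,776
Sep 10, 362 sold [LIFO — newest first]: 140 @ $19 + 222 @ $23 = $7,766
Sep 12, 159 sold [LIFO — newest first]: 159 @ $22 = $3,498
Total COGS = $5,776 + $7,766 + $3,498 = $17,040
Ending inventory: 246 @ $18 + 48 @ $19 + 171 @ $23 + 56 @ $22 = $10,505

Ending inventory = $10,505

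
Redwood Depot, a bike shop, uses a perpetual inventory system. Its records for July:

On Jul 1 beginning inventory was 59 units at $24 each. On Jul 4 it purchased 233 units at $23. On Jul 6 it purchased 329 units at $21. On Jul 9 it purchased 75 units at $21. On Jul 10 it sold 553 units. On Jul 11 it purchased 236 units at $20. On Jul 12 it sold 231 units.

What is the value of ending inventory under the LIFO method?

Jul 10, 553 sold [LIFO — newest first]: 75 @ $21 + 329 @ $21 + 149 @ $23 = $11,911
Jul 12, 231 sold [LIFO — newest first]: 231 @ $20 = $4,620
Total COGS = $11,911 + $4,620 = $16,531
Ending inventory: 59 @ $24 + 84 @ $23 + 5 @ $20 = $3,448

Ending inventory = $3,448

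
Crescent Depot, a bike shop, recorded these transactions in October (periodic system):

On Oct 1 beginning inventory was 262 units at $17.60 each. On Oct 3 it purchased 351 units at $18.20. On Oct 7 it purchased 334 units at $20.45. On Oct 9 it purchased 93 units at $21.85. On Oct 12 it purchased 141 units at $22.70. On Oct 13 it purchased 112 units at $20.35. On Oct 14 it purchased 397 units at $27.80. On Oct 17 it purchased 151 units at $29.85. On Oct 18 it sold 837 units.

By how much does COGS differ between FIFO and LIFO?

$6,230.25

FIFO COGS: 262 @ $17.60 + 351 @ $18.20 + 224 @ $20.45 = $15,580.20
LIFO COGS: 151 @ $29.85 + 397 @ $27.80 + 112 @ $20.35 + 141 @ $22.70 + 36 @ $21.85 = $21,810.45
Difference = |$15,580.20 − $21,810.45| = $6,230.25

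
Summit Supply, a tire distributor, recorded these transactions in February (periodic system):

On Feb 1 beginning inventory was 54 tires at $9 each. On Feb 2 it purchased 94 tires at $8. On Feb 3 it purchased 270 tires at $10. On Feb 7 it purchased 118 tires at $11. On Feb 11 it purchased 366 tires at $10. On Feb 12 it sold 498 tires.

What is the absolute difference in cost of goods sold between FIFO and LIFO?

$280

FIFO COGS: 54 @ $9 + 94 @ $8 + 270 @ $10 + 80 @ $11 = $4,818
LIFO COGS: 366 @ $10 + 118 @ $11 + 14 @ $10 = $5,098
Difference = |$4,818 − $5,098| = $280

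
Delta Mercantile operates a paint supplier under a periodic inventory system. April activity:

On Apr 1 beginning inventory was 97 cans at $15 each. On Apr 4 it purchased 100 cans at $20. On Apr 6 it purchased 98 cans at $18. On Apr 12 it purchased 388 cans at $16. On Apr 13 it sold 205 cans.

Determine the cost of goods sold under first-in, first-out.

COGS = $3,599

Apr 13, 205 sold [FIFO — oldest first]: 97 @ $15 + 100 @ $20 + 8 @ $18 = $3,599
Ending inventory: 90 @ $18 + 388 @ $16 = $7,828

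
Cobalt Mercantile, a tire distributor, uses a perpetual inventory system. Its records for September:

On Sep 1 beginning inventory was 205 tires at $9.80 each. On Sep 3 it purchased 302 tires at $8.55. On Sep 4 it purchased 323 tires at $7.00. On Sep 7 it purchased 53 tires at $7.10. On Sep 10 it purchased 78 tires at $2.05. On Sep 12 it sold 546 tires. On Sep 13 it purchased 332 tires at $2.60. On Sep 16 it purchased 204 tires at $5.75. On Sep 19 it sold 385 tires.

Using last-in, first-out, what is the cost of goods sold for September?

COGS = $5,227.40

Sep 12, 546 sold [LIFO — newest first]: 78 @ $2.05 + 53 @ $7.10 + 323 @ $7.00 + 92 @ $8.55 = $3,583.80
Sep 19, 385 sold [LIFO — newest first]: 204 @ $5.75 + 181 @ $2.60 = $1,643.60
Total COGS = $3,583.80 + $1,643.60 = $5,227.40
Ending inventory: 205 @ $9.80 + 210 @ $8.55 + 151 @ $2.60 = $4,197.10
Check: goods available $9,424.50 = COGS $5,227.40 + ending $4,197.10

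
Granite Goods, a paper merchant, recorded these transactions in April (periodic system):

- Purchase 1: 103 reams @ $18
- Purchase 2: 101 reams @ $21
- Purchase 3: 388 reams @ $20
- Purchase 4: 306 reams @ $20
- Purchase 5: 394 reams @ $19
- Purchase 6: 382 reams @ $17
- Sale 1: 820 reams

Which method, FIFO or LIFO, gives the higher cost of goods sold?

FIFO

FIFO COGS: 103 @ $18 + 101 @ $21 + 388 @ $20 + 228 @ $20 = $16,295
LIFO COGS: 382 @ $17 + 394 @ $19 + 44 @ $20 = $14,860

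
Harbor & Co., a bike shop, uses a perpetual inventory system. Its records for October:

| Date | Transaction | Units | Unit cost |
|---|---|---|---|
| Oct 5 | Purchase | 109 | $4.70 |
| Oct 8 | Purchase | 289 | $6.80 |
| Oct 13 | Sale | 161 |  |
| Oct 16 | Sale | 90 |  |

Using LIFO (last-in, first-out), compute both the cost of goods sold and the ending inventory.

COGS = $1,706.80; ending inventory = $770.70

Oct 13, 161 sold [LIFO — newest first]: 161 @ $6.80 = $1,094.80
Oct 16, 90 sold [LIFO — newest first]: 90 @ $6.80 = $612.00
Total COGS = $1,094.80 + $612.00 = $1,706.80
Ending inventory: 109 @ $4.70 + 38 @ $6.80 = $770.70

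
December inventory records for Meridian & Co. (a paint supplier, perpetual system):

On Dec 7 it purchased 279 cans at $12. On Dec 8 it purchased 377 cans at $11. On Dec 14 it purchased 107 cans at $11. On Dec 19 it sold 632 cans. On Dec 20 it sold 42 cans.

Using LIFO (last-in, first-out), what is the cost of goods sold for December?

Dec 19, 632 sold [LIFO — newest first]: 107 @ $11 + 377 @ $11 + 148 @ $12 = $7,100
Dec 20, 42 sold [LIFO — newest first]: 42 @ $12 = $504
Total COGS = $7,100 + $504 = $7,604
Ending inventory: 89 @ $12 = $1,068

COGS = $7,604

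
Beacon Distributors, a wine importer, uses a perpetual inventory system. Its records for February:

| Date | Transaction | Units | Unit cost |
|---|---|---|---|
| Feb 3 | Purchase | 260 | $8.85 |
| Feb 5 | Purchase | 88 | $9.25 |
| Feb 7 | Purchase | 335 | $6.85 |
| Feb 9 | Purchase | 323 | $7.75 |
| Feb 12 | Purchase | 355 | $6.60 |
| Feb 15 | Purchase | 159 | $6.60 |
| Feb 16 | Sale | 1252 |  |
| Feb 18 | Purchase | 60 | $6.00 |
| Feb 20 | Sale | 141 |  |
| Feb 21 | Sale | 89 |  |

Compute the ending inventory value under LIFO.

Ending inventory = $867.30

Feb 16, 1252 sold [LIFO — newest first]: 159 @ $6.60 + 355 @ $6.60 + 323 @ $7.75 + 335 @ $6.85 + 80 @ $9.25 = $8,930.40
Feb 20, 141 sold [LIFO — newest first]: 60 @ $6.00 + 8 @ $9.25 + 73 @ $8.85 = $1,080.05
Feb 21, 89 sold [LIFO — newest first]: 89 @ $8.85 = $787.65
Total COGS = $8,930.40 + $1,080.05 + $787.65 = $10,798.10
Ending inventory: 98 @ $8.85 = $867.30
Check: goods available $11,665.40 = COGS $10,798.10 + ending $867.30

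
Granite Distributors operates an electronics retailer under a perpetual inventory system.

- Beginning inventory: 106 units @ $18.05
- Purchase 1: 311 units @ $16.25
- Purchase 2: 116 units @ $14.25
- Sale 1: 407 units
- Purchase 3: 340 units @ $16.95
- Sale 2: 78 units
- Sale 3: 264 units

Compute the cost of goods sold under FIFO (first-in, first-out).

COGS = $12,281.25

Sale 1 (407) [FIFO — oldest first]: 106 @ $18.05 + 301 @ $16.25 = $6,804.55
Sale 2 (78) [FIFO — oldest first]: 10 @ $16.25 + 68 @ $14.25 = $1,131.50
Sale 3 (264) [FIFO — oldest first]: 48 @ $14.25 + 216 @ $16.95 = $4,345.20
Total COGS = $6,804.55 + $1,131.50 + $4,345.20 = $12,281.25
Ending inventory: 124 @ $16.95 = $2,101.80
Check: goods available $14,383.05 = COGS $12,281.25 + ending $2,101.80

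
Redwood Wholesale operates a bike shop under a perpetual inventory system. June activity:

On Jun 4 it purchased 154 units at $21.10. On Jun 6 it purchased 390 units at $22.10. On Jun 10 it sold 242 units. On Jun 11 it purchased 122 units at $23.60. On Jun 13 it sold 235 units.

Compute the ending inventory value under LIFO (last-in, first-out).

Jun 10, 242 sold [LIFO — newest first]: 242 @ $22.10 = $5,348.20
Jun 13, 235 sold [LIFO — newest first]: 122 @ $23.60 + 113 @ $22.10 = $5,376.50
Total COGS = $5,348.20 + $5,376.50 = $10,724.70
Ending inventory: 154 @ $21.10 + 35 @ $22.10 = $4,022.90

Ending inventory = $4,022.90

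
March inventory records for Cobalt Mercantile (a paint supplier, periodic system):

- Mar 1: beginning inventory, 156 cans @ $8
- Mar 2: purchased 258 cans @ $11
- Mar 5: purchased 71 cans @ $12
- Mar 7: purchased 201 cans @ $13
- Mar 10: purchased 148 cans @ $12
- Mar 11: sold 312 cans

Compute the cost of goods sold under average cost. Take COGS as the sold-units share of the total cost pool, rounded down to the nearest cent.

COGS = $3,489.23

Mar 11, sell 312: 312/834 × $9,327.00 → $3,489.23
Ending inventory (cost pool remaining) = $5,837.77
Check: goods available $9,327.00 = COGS $3,489.23 + ending $5,837.77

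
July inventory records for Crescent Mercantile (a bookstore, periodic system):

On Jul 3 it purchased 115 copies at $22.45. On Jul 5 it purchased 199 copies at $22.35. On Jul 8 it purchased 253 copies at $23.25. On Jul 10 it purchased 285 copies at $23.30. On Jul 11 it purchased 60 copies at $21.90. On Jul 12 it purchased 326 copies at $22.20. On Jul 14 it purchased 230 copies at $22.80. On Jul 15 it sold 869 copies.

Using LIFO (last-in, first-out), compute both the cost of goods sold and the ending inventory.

COGS = $19,690.10; ending inventory = $13,657.25

Jul 15, 869 sold [LIFO — newest first]: 230 @ $22.80 + 326 @ $22.20 + 60 @ $21.90 + 253 @ $23.30 = $19,690.10
Ending inventory: 115 @ $22.45 + 199 @ $22.35 + 253 @ $23.25 + 32 @ $23.30 = $13,657.25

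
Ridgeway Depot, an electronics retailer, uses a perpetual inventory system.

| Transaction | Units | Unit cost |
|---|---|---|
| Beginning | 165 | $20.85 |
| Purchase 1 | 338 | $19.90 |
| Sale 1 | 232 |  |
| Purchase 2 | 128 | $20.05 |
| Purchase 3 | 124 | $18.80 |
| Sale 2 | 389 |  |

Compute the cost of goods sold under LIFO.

COGS = $12,270.15

Sale 1 (232) [LIFO — newest first]: 232 @ $19.90 = $4,616.80
Sale 2 (389) [LIFO — newest first]: 124 @ $18.80 + 128 @ $20.05 + 106 @ $19.90 + 31 @ $20.85 = $7,653.35
Total COGS = $4,616.80 + $7,653.35 = $12,270.15
Ending inventory: 134 @ $20.85 = $2,793.90
Check: goods available $15,064.05 = COGS $12,270.15 + ending $2,793.90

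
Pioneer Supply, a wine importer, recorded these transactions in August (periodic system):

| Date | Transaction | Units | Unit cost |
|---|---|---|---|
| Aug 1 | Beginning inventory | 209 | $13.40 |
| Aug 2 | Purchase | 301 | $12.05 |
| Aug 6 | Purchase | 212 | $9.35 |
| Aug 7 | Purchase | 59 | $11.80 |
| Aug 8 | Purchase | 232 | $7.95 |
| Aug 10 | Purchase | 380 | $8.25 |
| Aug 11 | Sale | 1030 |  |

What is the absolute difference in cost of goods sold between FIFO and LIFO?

$1,661.55

FIFO COGS: 209 @ $13.40 + 301 @ $12.05 + 212 @ $9.35 + 59 @ $11.80 + 232 @ $7.95 + 17 @ $8.25 = $11,090.70
LIFO COGS: 380 @ $8.25 + 232 @ $7.95 + 59 @ $11.80 + 212 @ $9.35 + 147 @ $12.05 = $9,429.15
Difference = |$11,090.70 − $9,429.15| = $1,661.55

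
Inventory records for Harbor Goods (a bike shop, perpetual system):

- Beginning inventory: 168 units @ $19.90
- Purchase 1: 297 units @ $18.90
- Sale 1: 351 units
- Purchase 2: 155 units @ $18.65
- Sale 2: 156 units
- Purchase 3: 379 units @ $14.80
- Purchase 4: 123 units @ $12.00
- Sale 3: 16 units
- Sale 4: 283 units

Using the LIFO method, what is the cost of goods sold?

COGS = $13,679.35

Sale 1 (351) [LIFO — newest first]: 297 @ $18.90 + 54 @ $19.90 = $6,687.90
Sale 2 (156) [LIFO — newest first]: 155 @ $18.65 + 1 @ $19.90 = $2,910.65
Sale 3 (16) [LIFO — newest first]: 16 @ $12.00 = $192.00
Sale 4 (283) [LIFO — newest first]: 107 @ $12.00 + 176 @ $14.80 = $3,888.80
Total COGS = $6,687.90 + $2,910.65 + $192.00 + $3,888.80 = $13,679.35
Ending inventory: 113 @ $19.90 + 203 @ $14.80 = $5,253.10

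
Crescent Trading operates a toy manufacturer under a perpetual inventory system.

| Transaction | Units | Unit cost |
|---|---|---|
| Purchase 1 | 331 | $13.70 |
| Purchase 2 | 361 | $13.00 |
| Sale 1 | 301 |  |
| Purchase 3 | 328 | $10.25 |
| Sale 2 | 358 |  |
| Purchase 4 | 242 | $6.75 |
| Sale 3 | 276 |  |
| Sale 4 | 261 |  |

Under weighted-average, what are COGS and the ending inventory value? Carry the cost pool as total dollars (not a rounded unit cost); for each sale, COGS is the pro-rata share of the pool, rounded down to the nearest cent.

After Purchase 1: 331 on hand, pool $4,534.70 (≈ $13.7000 each)
After Purchase 2: 692 on hand, pool $9,227.70 (≈ $13.3348 each)
Sale 1, sell 301: 301/692 × $9,227.70 → $4,013.78
After Purchase 3: 719 on hand, pool $8,575.92 (≈ $11.9276 each)
Sale 2, sell 358: 358/719 × $8,575.92 → $4,270.06
After Purchase 4: 603 on hand, pool $5,939.36 (≈ $9.8497 each)
Sale 3, sell 276: 276/603 × $5,939.36 → $2,718.51
Sale 4, sell 261: 261/327 × $3,220.85 → $2,570.77
Total COGS = $4,013.78 + $4,270.06 + $2,718.51 + $2,570.77 = $13,573.12
Ending inventory (cost pool remaining) = $650.08
Check: goods available $14,223.20 = COGS $13,573.12 + ending $650.08

COGS = $13,573.12; ending inventory = $650.08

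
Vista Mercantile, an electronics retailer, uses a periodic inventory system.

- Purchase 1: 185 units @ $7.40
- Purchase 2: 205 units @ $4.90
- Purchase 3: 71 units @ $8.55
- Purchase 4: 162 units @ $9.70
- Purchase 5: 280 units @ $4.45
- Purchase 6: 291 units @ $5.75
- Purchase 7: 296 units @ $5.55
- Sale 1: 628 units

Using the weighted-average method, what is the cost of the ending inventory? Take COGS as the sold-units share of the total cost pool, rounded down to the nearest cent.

Ending inventory = $5,272.67

Sale 1, sell 628: 628/1490 × $9,114.00 → $3,841.33
Ending inventory (cost pool remaining) = $5,272.67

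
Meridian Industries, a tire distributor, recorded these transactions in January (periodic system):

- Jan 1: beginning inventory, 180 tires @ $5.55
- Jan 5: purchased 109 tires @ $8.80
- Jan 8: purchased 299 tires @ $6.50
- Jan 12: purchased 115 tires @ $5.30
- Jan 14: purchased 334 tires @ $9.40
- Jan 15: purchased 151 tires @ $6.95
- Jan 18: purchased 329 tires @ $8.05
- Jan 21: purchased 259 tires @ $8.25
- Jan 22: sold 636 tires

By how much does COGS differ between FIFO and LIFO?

$962.70

FIFO COGS: 180 @ $5.55 + 109 @ $8.80 + 299 @ $6.50 + 48 @ $5.30 = $4,156.10
LIFO COGS: 259 @ $8.25 + 329 @ $8.05 + 48 @ $6.95 = $5,118.80
Difference = |$4,156.10 − $5,118.80| = $962.70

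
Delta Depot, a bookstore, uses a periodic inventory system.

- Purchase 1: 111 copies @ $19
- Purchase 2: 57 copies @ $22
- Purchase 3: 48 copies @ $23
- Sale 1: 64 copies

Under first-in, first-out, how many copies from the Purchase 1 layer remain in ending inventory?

Sale 1 (64) [FIFO — oldest first]: 64 @ $19 = $1,216
Ending inventory: 47 @ $19 + 57 @ $22 + 48 @ $23 = $3,251

47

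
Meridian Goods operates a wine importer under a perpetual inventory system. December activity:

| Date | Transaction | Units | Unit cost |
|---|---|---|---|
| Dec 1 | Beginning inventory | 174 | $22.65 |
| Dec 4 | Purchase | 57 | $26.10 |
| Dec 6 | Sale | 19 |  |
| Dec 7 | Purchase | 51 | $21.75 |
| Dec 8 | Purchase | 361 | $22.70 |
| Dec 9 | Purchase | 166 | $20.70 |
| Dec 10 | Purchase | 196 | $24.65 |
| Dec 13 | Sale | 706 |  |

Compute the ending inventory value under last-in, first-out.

Dec 6, 19 sold [LIFO — newest first]: 19 @ $26.10 = $495.90
Dec 13, 706 sold [LIFO — newest first]: 196 @ $24.65 + 166 @ $20.70 + 344 @ $22.70 = $16,076.40
Total COGS = $495.90 + $16,076.40 = $16,572.30
Ending inventory: 174 @ $22.65 + 38 @ $26.10 + 51 @ $21.75 + 17 @ $22.70 = $6,428.05
Check: goods available $23,000.35 = COGS $16,572.30 + ending $6,428.05

Ending inventory = $6,428.05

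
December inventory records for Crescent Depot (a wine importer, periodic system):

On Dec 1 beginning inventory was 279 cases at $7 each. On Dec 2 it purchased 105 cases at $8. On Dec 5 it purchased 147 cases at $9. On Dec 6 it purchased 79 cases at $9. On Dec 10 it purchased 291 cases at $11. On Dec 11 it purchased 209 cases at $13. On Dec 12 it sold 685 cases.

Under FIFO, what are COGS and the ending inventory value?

Dec 12, 685 sold [FIFO — oldest first]: 279 @ $7 + 105 @ $8 + 147 @ $9 + 79 @ $9 + 75 @ $11 = $5,652
Ending inventory: 216 @ $11 + 209 @ $13 = $5,093

COGS = $5,652; ending inventory = $5,093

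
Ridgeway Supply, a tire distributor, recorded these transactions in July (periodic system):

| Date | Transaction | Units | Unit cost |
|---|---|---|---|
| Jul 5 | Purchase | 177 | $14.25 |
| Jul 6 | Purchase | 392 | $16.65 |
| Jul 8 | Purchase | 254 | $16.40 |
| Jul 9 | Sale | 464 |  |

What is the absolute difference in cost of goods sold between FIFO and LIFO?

$361.30

FIFO COGS: 177 @ $14.25 + 287 @ $16.65 = $7,300.80
LIFO COGS: 254 @ $16.40 + 210 @ $16.65 = $7,662.10
Difference = |$7,300.80 − $7,662.10| = $361.30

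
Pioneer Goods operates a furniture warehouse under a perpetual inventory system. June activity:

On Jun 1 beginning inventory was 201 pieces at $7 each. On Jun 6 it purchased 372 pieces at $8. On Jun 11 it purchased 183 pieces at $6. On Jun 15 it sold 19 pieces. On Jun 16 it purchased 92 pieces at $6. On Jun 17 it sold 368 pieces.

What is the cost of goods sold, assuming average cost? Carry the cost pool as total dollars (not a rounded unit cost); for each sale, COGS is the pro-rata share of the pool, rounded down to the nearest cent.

After Jun 1: 201 on hand, pool $1,407.00 (≈ $7.0000 each)
After Jun 6: 573 on hand, pool $4,383.00 (≈ $7.6492 each)
After Jun 11: 756 on hand, pool $5,481.00 (≈ $7.2500 each)
Jun 15, sell 19: 19/756 × $5,481.00 → $137.75
After Jun 16: 829 on hand, pool $5,895.25 (≈ $7.1113 each)
Jun 17, sell 368: 368/829 × $5,895.25 → $2,616.95
Total COGS = $137.75 + $2,616.95 = $2,754.70
Ending inventory (cost pool remaining) = $3,278.30
Check: goods available $6,033.00 = COGS $2,754.70 + ending $3,278.30

COGS = $2,754.70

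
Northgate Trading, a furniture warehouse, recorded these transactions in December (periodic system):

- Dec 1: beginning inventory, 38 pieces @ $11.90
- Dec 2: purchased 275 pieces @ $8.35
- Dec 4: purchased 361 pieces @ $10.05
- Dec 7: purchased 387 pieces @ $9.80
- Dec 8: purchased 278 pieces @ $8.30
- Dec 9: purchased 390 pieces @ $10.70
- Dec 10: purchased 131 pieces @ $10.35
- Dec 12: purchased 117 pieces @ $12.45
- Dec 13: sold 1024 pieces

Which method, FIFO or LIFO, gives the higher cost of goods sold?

LIFO

FIFO COGS: 38 @ $11.90 + 275 @ $8.35 + 361 @ $10.05 + 350 @ $9.80 = $9,806.50
LIFO COGS: 117 @ $12.45 + 131 @ $10.35 + 390 @ $10.70 + 278 @ $8.30 + 108 @ $9.80 = $10,351.30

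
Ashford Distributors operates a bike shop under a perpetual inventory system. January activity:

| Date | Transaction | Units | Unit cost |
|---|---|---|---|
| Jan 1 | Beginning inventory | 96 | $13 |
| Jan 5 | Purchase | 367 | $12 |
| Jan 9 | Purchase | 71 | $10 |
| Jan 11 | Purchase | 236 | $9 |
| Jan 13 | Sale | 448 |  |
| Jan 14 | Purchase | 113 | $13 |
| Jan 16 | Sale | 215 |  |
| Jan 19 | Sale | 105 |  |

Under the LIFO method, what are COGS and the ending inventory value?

COGS = $8,479; ending inventory = $1,476

Jan 13, 448 sold [LIFO — newest first]: 236 @ $9 + 71 @ $10 + 141 @ $12 = $4,526
Jan 16, 215 sold [LIFO — newest first]: 113 @ $13 + 102 @ $12 = $2,693
Jan 19, 105 sold [LIFO — newest first]: 105 @ $12 = $1,260
Total COGS = $4,526 + $2,693 + $1,260 = $8,479
Ending inventory: 96 @ $13 + 19 @ $12 = $1,476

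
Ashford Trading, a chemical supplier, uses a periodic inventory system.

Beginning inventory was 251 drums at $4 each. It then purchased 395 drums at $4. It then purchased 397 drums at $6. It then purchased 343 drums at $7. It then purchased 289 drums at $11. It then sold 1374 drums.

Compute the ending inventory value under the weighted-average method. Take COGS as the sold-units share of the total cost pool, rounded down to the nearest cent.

Ending inventory = $1,895.14

Sale 1, sell 1374: 1374/1675 × $10,546.00 → $8,650.86
Ending inventory (cost pool remaining) = $1,895.14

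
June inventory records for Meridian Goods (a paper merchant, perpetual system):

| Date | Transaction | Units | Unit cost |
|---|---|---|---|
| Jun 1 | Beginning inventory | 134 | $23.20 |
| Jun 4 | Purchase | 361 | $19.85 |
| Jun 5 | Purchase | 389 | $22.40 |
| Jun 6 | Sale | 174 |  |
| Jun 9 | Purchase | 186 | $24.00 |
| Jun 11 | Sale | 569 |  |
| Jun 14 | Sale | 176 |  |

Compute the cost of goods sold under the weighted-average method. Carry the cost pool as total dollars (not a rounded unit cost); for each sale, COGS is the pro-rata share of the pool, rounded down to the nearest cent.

After Jun 1: 134 on hand, pool $3,108.80 (≈ $23.2000 each)
After Jun 4: 495 on hand, pool $10,274.65 (≈ $20.7569 each)
After Jun 5: 884 on hand, pool $18,988.25 (≈ $21.4799 each)
Jun 6, sell 174: 174/884 × $18,988.25 → $3,737.50
After Jun 9: 896 on hand, pool $19,714.75 (≈ $22.0031 each)
Jun 11, sell 569: 569/896 × $19,714.75 → $12,519.74
Jun 14, sell 176: 176/327 × $7,195.01 → $3,872.54
Total COGS = $3,737.50 + $12,519.74 + $3,872.54 = $20,129.78
Ending inventory (cost pool remaining) = $3,322.47

COGS = $20,129.78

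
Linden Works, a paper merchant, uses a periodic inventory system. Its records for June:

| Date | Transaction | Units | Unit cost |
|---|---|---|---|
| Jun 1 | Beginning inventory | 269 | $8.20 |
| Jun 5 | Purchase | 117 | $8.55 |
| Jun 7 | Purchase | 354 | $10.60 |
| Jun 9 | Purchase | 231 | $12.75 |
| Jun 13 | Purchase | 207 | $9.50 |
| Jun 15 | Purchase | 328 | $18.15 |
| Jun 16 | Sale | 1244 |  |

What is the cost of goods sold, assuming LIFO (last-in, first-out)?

Jun 16, 1244 sold [LIFO — newest first]: 328 @ $18.15 + 207 @ $9.50 + 231 @ $12.75 + 354 @ $10.60 + 117 @ $8.55 + 7 @ $8.20 = $15,675.10
Ending inventory: 262 @ $8.20 = $2,148.40

COGS = $15,675.10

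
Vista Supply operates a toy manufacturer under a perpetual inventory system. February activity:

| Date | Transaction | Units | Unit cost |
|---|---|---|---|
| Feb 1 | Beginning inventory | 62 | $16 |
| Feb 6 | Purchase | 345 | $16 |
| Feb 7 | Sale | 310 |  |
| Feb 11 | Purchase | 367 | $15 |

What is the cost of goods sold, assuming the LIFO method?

COGS = $4,960

Feb 7, 310 sold [LIFO — newest first]: 310 @ $16 = $4,960
Ending inventory: 62 @ $16 + 35 @ $16 + 367 @ $15 = $7,057
Check: goods available $12,017 = COGS $4,960 + ending $7,057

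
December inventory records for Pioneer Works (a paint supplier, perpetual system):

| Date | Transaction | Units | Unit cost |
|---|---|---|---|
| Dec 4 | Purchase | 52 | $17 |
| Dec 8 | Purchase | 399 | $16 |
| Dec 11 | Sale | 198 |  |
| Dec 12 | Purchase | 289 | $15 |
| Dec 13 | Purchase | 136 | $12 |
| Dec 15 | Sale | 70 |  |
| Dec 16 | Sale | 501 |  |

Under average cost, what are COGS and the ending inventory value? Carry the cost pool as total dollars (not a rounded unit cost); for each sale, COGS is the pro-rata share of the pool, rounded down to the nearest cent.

COGS = $11,649.85; ending inventory = $1,585.15

After Dec 4: 52 on hand, pool $884.00 (≈ $17.0000 each)
After Dec 8: 451 on hand, pool $7,268.00 (≈ $16.1153 each)
Dec 11, sell 198: 198/451 × $7,268.00 → $3,190.82
After Dec 12: 542 on hand, pool $8,412.18 (≈ $15.5206 each)
After Dec 13: 678 on hand, pool $10,044.18 (≈ $14.8144 each)
Dec 15, sell 70: 70/678 × $10,044.18 → $1,037.00
Dec 16, sell 501: 501/608 × $9,007.18 → $7,422.03
Total COGS = $3,190.82 + $1,037.00 + $7,422.03 = $11,649.85
Ending inventory (cost pool remaining) = $1,585.15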